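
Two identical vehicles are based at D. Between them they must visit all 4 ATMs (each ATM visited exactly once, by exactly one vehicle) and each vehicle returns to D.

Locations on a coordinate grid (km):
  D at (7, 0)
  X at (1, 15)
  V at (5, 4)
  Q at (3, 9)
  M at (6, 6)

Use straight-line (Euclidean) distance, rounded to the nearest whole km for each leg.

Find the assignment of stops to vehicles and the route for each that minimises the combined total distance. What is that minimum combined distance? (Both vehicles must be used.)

Try each way of splitting the stops between the two vehicles (each non-empty) and, for each split, find the best tour for each vehicle:
  {X} + {V, Q, M}: 32 + 19 = 51
  {V} + {X, Q, M}: 8 + 32 = 40
  {X, V} + {Q, M}: 32 + 20 = 52
  {Q} + {X, V, M}: 20 + 32 = 52
  {X, Q} + {V, M}: 32 + 12 = 44
  {V, Q} + {X, M}: 19 + 32 = 51
  … (7 splits in total)
Best: vehicle 1 D → V → D = 8; vehicle 2 D → X → Q → M → D = 32; combined 40.

40 km — the smallest possible combined total.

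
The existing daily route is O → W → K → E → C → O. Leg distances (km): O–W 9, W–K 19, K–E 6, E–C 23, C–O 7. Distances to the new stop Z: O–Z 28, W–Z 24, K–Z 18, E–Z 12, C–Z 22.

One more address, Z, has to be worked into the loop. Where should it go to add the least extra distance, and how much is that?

Adding 11 km by placing Z on the E–C leg.

Insertion cost between consecutive stops i–j is d(i,Z) + d(Z,j) − d(i,j):
  between O and W: 28 + 24 − 9 = 43
  between W and K: 24 + 18 − 19 = 23
  between K and E: 18 + 12 − 6 = 24
  between E and C: 12 + 22 − 23 = 11
  between C and O: 22 + 28 − 7 = 43
Cheapest insertion is between E and C, adding 11.
New total = 64 + 11 = 75.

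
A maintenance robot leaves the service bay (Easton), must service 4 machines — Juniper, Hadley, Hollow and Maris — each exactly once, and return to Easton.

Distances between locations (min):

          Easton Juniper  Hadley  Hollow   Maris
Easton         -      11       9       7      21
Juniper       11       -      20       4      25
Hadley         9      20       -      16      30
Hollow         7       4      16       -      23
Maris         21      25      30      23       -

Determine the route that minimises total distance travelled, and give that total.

Easton → Juniper → Hadley → Hollow → Maris → Easton: 11+20+16+23+21 = 91
Easton → Juniper → Hadley → Maris → Hollow → Easton: 11+20+30+23+7 = 91
Easton → Juniper → Hollow → Hadley → Maris → Easton: 11+4+16+30+21 = 82
Easton → Juniper → Hollow → Maris → Hadley → Easton: 11+4+23+30+9 = 77
Easton → Juniper → Maris → Hadley → Hollow → Easton: 11+25+30+16+7 = 89
Easton → Juniper → Maris → Hollow → Hadley → Easton: 11+25+23+16+9 = 84
Easton → Hadley → Juniper → Hollow → Maris → Easton: 9+20+4+23+21 = 77
Easton → Hadley → Juniper → Maris → Hollow → Easton: 9+20+25+23+7 = 84
Easton → Hadley → Hollow → Juniper → Maris → Easton: 9+16+4+25+21 = 75
Easton → Hadley → Maris → Juniper → Hollow → Easton: 9+30+25+4+7 = 75
Easton → Hollow → Juniper → Hadley → Maris → Easton: 7+4+20+30+21 = 82
Easton → Hollow → Hadley → Juniper → Maris → Easton: 7+16+20+25+21 = 89
The minimum is 75.
One optimal route: Easton → Hadley → Hollow → Juniper → Maris → Easton (or its reverse).

Minimum total distance: 75 min.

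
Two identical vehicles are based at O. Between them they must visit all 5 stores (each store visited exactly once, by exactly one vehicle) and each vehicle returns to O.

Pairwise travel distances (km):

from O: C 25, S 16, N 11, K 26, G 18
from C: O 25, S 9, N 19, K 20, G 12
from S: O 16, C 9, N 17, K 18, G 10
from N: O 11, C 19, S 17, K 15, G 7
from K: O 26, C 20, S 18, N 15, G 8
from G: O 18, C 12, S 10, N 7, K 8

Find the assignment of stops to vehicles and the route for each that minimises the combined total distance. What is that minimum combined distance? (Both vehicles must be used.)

93 km — the smallest possible combined total.

There are 2^4 − 1 = 15 ways to divide the 5 stops into two non-empty groups. For each, the best each vehicle can do is its own shortest tour through its group:
  {C} + {S, N, K, G}: 50 + 60 = 110
  {S} + {C, N, K, G}: 32 + 71 = 103
  {C, S} + {N, K, G}: 50 + 52 = 102
  {N} + {C, S, K, G}: 22 + 71 = 93
  {C, N} + {S, K, G}: 55 + 60 = 115
  {S, N} + {C, K, G}: 44 + 71 = 115
  … (15 splits in total)
Best: vehicle 1 O → N → O = 22; vehicle 2 O → S → C → K → G → O = 71; combined 93.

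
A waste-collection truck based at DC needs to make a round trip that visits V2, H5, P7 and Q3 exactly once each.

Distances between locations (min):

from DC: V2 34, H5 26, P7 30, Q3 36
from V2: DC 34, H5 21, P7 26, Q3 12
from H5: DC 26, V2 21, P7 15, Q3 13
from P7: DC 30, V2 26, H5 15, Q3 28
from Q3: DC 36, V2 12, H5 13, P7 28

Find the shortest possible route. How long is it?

Minimum total distance: 104 min.

There are 12 distinct closed tours to check (reversals are equivalent).
DC-V2-H5-P7-Q3-DC: 34+21+15+28+36 = 134
DC-V2-H5-Q3-P7-DC: 34+21+13+28+30 = 126
DC-V2-P7-H5-Q3-DC: 34+26+15+13+36 = 124
DC-V2-P7-Q3-H5-DC: 34+26+28+13+26 = 127
DC-V2-Q3-H5-P7-DC: 34+12+13+15+30 = 104
DC-V2-Q3-P7-H5-DC: 34+12+28+15+26 = 115
DC-H5-V2-P7-Q3-DC: 26+21+26+28+36 = 137
DC-H5-V2-Q3-P7-DC: 26+21+12+28+30 = 117
DC-H5-P7-V2-Q3-DC: 26+15+26+12+36 = 115
DC-H5-Q3-V2-P7-DC: 26+13+12+26+30 = 107
DC-P7-V2-H5-Q3-DC: 30+26+21+13+36 = 126
DC-P7-H5-V2-Q3-DC: 30+15+21+12+36 = 114
The minimum is 104.
One optimal route: DC → V2 → Q3 → H5 → P7 → DC (or its reverse).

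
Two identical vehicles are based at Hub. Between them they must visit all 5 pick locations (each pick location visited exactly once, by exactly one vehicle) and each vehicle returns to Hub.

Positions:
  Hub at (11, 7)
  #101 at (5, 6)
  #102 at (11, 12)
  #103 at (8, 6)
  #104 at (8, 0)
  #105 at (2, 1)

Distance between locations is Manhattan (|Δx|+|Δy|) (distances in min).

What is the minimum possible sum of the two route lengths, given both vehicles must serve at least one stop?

There are 2^4 − 1 = 15 ways to divide the 5 stops into two non-empty groups. For each, the best each vehicle can do is its own shortest tour through its group:
  {#101} + {#102, #103, #104, #105}: 14 + 42 = 56
  {#102} + {#101, #103, #104, #105}: 10 + 32 = 42
  {#101, #102} + {#103, #104, #105}: 24 + 32 = 56
  {#103} + {#101, #102, #104, #105}: 8 + 42 = 50
  {#101, #103} + {#102, #104, #105}: 14 + 42 = 56
  {#102, #103} + {#101, #104, #105}: 18 + 32 = 50
  … (15 splits in total)
Best: vehicle 1 Hub → #102 → Hub = 10; vehicle 2 Hub → #101 → #105 → #104 → #103 → Hub = 32; combined 42.

42 min — the smallest possible combined total.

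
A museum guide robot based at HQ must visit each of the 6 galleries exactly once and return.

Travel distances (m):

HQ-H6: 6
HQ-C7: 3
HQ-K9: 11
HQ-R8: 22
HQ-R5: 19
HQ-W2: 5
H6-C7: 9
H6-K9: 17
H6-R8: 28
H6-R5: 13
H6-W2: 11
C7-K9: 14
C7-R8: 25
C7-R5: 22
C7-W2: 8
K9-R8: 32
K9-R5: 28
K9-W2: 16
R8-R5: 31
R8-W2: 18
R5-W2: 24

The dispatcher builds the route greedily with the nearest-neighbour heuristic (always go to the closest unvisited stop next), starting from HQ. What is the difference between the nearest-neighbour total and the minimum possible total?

The nearest-neighbour route is 16 m longer than optimal.

From HQ: C7=3, W2=5, H6=6, K9=11, R5=19, R8=22 → choose C7 (3).
From C7: W2=8, H6=9, K9=14, R5=22, R8=25 → choose W2 (8).
From W2: H6=11, K9=16, R8=18, R5=24 → choose H6 (11).
From H6: R5=13, K9=17, R8=28 → choose R5 (13).
From R5: K9=28, R8=31 → choose K9 (28).
From K9: R8=32 → choose R8 (32).
NN route HQ → C7 → W2 → H6 → R5 → K9 → R8 → HQ costs 117.
Optimal: HQ → H6 → R5 → R8 → W2 → C7 → K9 → HQ costs 101 (by enumerating all 360 distinct tours).
Excess = 117 − 101 = 16.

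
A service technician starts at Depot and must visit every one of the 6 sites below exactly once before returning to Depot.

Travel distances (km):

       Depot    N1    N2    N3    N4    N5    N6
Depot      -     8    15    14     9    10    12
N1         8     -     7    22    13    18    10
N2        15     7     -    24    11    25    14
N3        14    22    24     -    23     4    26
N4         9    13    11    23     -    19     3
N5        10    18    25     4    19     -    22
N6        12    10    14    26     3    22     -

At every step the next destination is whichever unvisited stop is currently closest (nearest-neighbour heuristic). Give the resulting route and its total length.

From Depot: distances to unvisited — N1=8, N4=9, N5=10, N6=12, N3=14, N2=15. Nearest is N1 (8).
From N1: distances to unvisited — N2=7, N6=10, N4=13, N5=18, N3=22. Nearest is N2 (7).
From N2: distances to unvisited — N4=11, N6=14, N3=24, N5=25. Nearest is N4 (11).
From N4: distances to unvisited — N6=3, N5=19, N3=23. Nearest is N6 (3).
From N6: distances to unvisited — N5=22, N3=26. Nearest is N5 (22).
From N5: distances to unvisited — N3=4. Nearest is N3 (4).
Return N3→Depot: 14.
Total = 8 + 7 + 11 + 3 + 22 + 4 + 14 = 69.

69 km along Depot → N1 → N2 → N4 → N6 → N5 → N3 → Depot.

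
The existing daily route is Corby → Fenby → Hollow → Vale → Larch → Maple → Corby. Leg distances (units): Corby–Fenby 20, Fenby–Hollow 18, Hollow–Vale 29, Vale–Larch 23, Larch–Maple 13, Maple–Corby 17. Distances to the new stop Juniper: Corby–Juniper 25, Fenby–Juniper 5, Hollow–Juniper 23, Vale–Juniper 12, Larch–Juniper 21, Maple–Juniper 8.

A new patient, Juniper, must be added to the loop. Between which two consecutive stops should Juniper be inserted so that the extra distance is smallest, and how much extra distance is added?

+6 — insert Juniper between Hollow and Vale.

Insertion cost between consecutive stops i–j is d(i,Juniper) + d(Juniper,j) − d(i,j):
  between Corby and Fenby: 25 + 5 − 20 = 10
  between Fenby and Hollow: 5 + 23 − 18 = 10
  between Hollow and Vale: 23 + 12 − 29 = 6
  between Vale and Larch: 12 + 21 − 23 = 10
  between Larch and Maple: 21 + 8 − 13 = 16
  between Maple and Corby: 8 + 25 − 17 = 16
Cheapest insertion is between Hollow and Vale, adding 6.
New total = 120 + 6 = 126.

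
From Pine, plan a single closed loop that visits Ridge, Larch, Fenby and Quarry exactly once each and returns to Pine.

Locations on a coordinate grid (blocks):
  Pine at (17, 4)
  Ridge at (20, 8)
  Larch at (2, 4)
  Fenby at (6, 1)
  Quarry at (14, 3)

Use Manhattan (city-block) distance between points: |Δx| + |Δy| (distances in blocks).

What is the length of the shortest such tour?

There are 12 distinct closed tours to check (reversals are equivalent).
Pine - Ridge - Larch - Fenby - Quarry - Pine: 7+22+7+10+4 = 50
Pine - Ridge - Larch - Quarry - Fenby - Pine: 7+22+13+10+14 = 66
Pine - Ridge - Fenby - Larch - Quarry - Pine: 7+21+7+13+4 = 52
Pine - Ridge - Fenby - Quarry - Larch - Pine: 7+21+10+13+15 = 66
Pine - Ridge - Quarry - Larch - Fenby - Pine: 7+11+13+7+14 = 52
Pine - Ridge - Quarry - Fenby - Larch - Pine: 7+11+10+7+15 = 50
Pine - Larch - Ridge - Fenby - Quarry - Pine: 15+22+21+10+4 = 72
Pine - Larch - Ridge - Quarry - Fenby - Pine: 15+22+11+10+14 = 72
Pine - Larch - Fenby - Ridge - Quarry - Pine: 15+7+21+11+4 = 58
Pine - Larch - Quarry - Ridge - Fenby - Pine: 15+13+11+21+14 = 74
Pine - Fenby - Ridge - Larch - Quarry - Pine: 14+21+22+13+4 = 74
Pine - Fenby - Larch - Ridge - Quarry - Pine: 14+7+22+11+4 = 58
The minimum is 50.
One optimal route: Pine → Ridge → Larch → Fenby → Quarry → Pine (or its reverse).

Shortest round trip = 50 blocks.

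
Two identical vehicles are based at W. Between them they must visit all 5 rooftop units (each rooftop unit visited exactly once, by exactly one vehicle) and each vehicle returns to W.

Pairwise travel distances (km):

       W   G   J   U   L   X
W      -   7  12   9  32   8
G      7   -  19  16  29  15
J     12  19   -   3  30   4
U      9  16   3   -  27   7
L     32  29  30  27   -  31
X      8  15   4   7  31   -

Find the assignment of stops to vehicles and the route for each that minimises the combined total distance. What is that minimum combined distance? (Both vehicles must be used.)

Check every non-empty split of the stops between the two vehicles; for each half take its own optimal tour:
  {G} + {J, U, L, X}: 14 + 74 = 88
  {J} + {G, U, L, X}: 24 + 78 = 102
  {G, J} + {U, L, X}: 38 + 74 = 112
  {U} + {G, J, L, X}: 18 + 78 = 96
  {G, U} + {J, L, X}: 32 + 74 = 106
  {J, U} + {G, L, X}: 24 + 75 = 99
  … (15 splits in total)
Best: vehicle 1 W → G → W = 14; vehicle 2 W → L → U → J → X → W = 74; combined 88.

88 km — the smallest possible combined total.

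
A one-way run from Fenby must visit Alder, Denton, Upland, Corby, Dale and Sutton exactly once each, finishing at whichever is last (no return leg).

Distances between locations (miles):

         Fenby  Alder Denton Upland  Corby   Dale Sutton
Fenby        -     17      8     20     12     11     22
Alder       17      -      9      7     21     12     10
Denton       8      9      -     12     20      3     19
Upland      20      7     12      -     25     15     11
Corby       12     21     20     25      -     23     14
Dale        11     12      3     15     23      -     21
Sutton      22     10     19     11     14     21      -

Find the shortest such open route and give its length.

There are 6! = 720 possible orderings.
Fenby→Alder→Denton→Upland→Corby→Dale→Sutton: 17+9+12+25+23+21 = 107
Fenby→Alder→Denton→Upland→Corby→Sutton→Dale: 17+9+12+25+14+21 = 98
Fenby→Alder→Denton→Upland→Dale→Corby→Sutton: 17+9+12+15+23+14 = 90
Fenby→Alder→Denton→Upland→Dale→Sutton→Corby: 17+9+12+15+21+14 = 88
Fenby→Alder→Denton→Upland→Sutton→Corby→Dale: 17+9+12+11+14+23 = 86
Fenby→Alder→Denton→Upland→Sutton→Dale→Corby: 17+9+12+11+21+23 = 93
Fenby→Alder→Denton→Corby→Upland→Dale→Sutton: 17+9+20+25+15+21 = 107
Fenby→Alder→Denton→Corby→Upland→Sutton→Dale: 17+9+20+25+11+21 = 103
… (712 more)
Fenby→Denton→Dale→Alder→Upland→Sutton→Corby: 8+3+12+7+11+14 = 55  ← best
The minimum is 55.
One shortest path: Fenby → Denton → Dale → Alder → Upland → Sutton → Corby.

55 miles — the minimum one-way total.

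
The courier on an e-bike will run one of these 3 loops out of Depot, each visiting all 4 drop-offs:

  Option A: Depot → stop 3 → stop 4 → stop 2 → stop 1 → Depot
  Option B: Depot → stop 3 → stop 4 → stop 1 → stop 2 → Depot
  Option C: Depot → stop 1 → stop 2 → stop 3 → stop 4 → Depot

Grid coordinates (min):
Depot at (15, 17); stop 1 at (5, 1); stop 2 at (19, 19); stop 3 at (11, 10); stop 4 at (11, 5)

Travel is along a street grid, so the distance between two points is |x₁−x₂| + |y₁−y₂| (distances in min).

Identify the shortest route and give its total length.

Option A: 11 + 5 + 22 + 32 + 26 = 96
Option B: 11 + 5 + 10 + 32 + 6 = 64
Option C: 26 + 32 + 17 + 5 + 16 = 96

Shortest is Option B, total 64 min.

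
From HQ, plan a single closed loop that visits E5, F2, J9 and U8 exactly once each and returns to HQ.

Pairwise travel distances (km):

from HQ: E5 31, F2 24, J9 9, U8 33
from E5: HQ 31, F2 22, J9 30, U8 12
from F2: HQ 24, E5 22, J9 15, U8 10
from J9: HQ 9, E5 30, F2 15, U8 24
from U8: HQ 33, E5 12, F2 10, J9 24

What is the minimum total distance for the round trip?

With 4 stops there are 4!/2 = 12 distinct round trips (a route and its reverse cost the same).
HQ-E5-F2-J9-U8-HQ: 31+22+15+24+33 = 125
HQ-E5-F2-U8-J9-HQ: 31+22+10+24+9 = 96
HQ-E5-J9-F2-U8-HQ: 31+30+15+10+33 = 119
HQ-E5-J9-U8-F2-HQ: 31+30+24+10+24 = 119
HQ-E5-U8-F2-J9-HQ: 31+12+10+15+9 = 77
HQ-E5-U8-J9-F2-HQ: 31+12+24+15+24 = 106
HQ-F2-E5-J9-U8-HQ: 24+22+30+24+33 = 133
HQ-F2-E5-U8-J9-HQ: 24+22+12+24+9 = 91
HQ-F2-J9-E5-U8-HQ: 24+15+30+12+33 = 114
HQ-F2-U8-E5-J9-HQ: 24+10+12+30+9 = 85
HQ-J9-E5-F2-U8-HQ: 9+30+22+10+33 = 104
HQ-J9-F2-E5-U8-HQ: 9+15+22+12+33 = 91
The minimum is 77.
One optimal route: HQ → E5 → U8 → F2 → J9 → HQ (or its reverse).

77 km — the shortest possible round trip.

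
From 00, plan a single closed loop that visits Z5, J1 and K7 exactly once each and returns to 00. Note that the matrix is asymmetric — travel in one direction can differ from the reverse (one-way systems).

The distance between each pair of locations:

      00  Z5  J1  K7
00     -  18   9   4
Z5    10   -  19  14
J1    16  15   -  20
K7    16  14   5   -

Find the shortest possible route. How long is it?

00 → Z5 → J1 → K7 → 00: 18+19+20+16 = 73
00 → Z5 → K7 → J1 → 00: 18+14+5+16 = 53
00 → J1 → Z5 → K7 → 00: 9+15+14+16 = 54
00 → J1 → K7 → Z5 → 00: 9+20+14+10 = 53
00 → K7 → Z5 → J1 → 00: 4+14+19+16 = 53
00 → K7 → J1 → Z5 → 00: 4+5+15+10 = 34
The minimum is 34.
One optimal route: 00 → K7 → J1 → Z5 → 00.

Shortest round trip = 34.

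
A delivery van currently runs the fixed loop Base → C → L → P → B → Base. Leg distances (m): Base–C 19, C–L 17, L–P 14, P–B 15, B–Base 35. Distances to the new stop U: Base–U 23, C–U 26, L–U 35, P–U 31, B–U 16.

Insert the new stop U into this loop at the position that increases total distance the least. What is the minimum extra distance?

Insertion cost between consecutive stops i–j is d(i,U) + d(U,j) − d(i,j):
  between Base and C: 23 + 26 − 19 = 30
  between C and L: 26 + 35 − 17 = 44
  between L and P: 35 + 31 − 14 = 52
  between P and B: 31 + 16 − 15 = 32
  between B and Base: 16 + 23 − 35 = 4
Cheapest insertion is between B and Base, adding 4.
New total = 100 + 4 = 104.

Adding 4 m by placing U on the B–Base leg.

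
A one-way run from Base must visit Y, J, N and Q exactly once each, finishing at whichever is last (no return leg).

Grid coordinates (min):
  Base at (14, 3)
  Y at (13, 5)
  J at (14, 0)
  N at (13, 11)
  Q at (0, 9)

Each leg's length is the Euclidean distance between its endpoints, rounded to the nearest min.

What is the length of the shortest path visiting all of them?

Shortest open route: 27 min.

There are 4! = 24 possible orderings.
Base → Y → J → N → Q: 2+5+11+13 = 31
Base → Y → J → Q → N: 2+5+17+13 = 37
Base → Y → N → J → Q: 2+6+11+17 = 36
Base → Y → N → Q → J: 2+6+13+17 = 38
Base → Y → Q → J → N: 2+14+17+11 = 44
Base → Y → Q → N → J: 2+14+13+11 = 40
Base → J → Y → N → Q: 3+5+6+13 = 27
Base → J → Y → Q → N: 3+5+14+13 = 35
Base → J → N → Y → Q: 3+11+6+14 = 34
Base → J → N → Q → Y: 3+11+13+14 = 41
Base → J → Q → Y → N: 3+17+14+6 = 40
Base → J → Q → N → Y: 3+17+13+6 = 39
Base → N → Y → J → Q: 8+6+5+17 = 36
Base → N → Y → Q → J: 8+6+14+17 = 45
… (10 more)
The minimum is 27.
One shortest path: Base → J → Y → N → Q.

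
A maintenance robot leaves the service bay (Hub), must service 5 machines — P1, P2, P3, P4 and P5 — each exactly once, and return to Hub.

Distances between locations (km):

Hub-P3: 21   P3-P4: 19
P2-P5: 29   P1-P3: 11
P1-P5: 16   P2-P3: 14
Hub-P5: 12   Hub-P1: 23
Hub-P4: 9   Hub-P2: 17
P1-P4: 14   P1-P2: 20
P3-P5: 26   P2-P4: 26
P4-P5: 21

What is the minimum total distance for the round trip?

With 5 stops there are 5!/2 = 60 distinct round trips (a route and its reverse cost the same).
Hub→P1→P2→P3→P4→P5→Hub: 23+20+14+19+21+12 = 109
Hub→P1→P2→P3→P5→P4→Hub: 23+20+14+26+21+9 = 113
Hub→P1→P2→P4→P3→P5→Hub: 23+20+26+19+26+12 = 126
Hub→P1→P2→P4→P5→P3→Hub: 23+20+26+21+26+21 = 137
Hub→P1→P2→P5→P3→P4→Hub: 23+20+29+26+19+9 = 126
Hub→P1→P2→P5→P4→P3→Hub: 23+20+29+21+19+21 = 133
Hub→P1→P3→P2→P4→P5→Hub: 23+11+14+26+21+12 = 107
Hub→P1→P3→P2→P5→P4→Hub: 23+11+14+29+21+9 = 107
Hub→P1→P3→P4→P2→P5→Hub: 23+11+19+26+29+12 = 120
Hub→P1→P3→P4→P5→P2→Hub: 23+11+19+21+29+17 = 120
Hub→P1→P3→P5→P2→P4→Hub: 23+11+26+29+26+9 = 124
Hub→P1→P3→P5→P4→P2→Hub: 23+11+26+21+26+17 = 124
Hub→P1→P4→P2→P3→P5→Hub: 23+14+26+14+26+12 = 115
Hub→P1→P4→P2→P5→P3→Hub: 23+14+26+29+26+21 = 139
… (46 more)
Hub→P2→P3→P1→P5→P4→Hub: 17+14+11+16+21+9 = 88  ← best
The minimum is 88.
One optimal route: Hub → P2 → P3 → P1 → P5 → P4 → Hub (or its reverse).

Minimum total distance: 88 km.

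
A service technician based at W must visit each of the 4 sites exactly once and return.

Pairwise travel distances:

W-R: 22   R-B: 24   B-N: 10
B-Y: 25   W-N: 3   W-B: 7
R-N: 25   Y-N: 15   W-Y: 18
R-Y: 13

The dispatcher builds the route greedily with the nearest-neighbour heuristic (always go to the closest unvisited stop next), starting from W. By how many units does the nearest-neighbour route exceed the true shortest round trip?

From W: N=3, B=7, Y=18, R=22 → choose N (3).
From N: B=10, Y=15, R=25 → choose B (10).
From B: R=24, Y=25 → choose R (24).
From R: Y=13 → choose Y (13).
NN route W → N → B → R → Y → W costs 68.
Optimal: W → B → R → Y → N → W costs 62 (by enumerating all 12 distinct tours).
Excess = 68 − 62 = 6.

Excess over optimum: 6.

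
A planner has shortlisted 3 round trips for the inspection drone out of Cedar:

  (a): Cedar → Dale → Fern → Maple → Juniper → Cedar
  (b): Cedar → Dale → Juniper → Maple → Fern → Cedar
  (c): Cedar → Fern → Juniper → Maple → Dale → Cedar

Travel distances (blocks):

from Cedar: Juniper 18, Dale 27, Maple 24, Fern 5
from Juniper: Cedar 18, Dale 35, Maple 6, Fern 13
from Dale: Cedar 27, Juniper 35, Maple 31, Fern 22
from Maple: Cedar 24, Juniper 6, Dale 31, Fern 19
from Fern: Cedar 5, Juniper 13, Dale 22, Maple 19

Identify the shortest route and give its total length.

82 blocks — (c) is the shortest.

(a): 27 + 22 + 19 + 6 + 18 = 92
(b): 27 + 35 + 6 + 19 + 5 = 92
(c): 5 + 13 + 6 + 31 + 27 = 82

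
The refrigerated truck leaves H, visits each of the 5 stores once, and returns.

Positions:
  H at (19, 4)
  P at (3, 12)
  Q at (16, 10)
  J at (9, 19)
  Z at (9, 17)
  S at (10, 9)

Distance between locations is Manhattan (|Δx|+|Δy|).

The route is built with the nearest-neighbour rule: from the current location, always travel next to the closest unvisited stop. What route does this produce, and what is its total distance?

Total distance 64 via the nearest-neighbour route H → Q → S → Z → J → P → H.

H → [Q:9 / S:14 / Z:23 / P:24 / J:25] → Q (9)
Q → [S:7 / Z:14 / P:15 / J:16] → S (7)
S → [Z:9 / P:10 / J:11] → Z (9)
Z → [J:2 / P:11] → J (2)
J → [P:13] → P (13)
Return P→H: 24.
Total = 9 + 7 + 9 + 2 + 13 + 24 = 64.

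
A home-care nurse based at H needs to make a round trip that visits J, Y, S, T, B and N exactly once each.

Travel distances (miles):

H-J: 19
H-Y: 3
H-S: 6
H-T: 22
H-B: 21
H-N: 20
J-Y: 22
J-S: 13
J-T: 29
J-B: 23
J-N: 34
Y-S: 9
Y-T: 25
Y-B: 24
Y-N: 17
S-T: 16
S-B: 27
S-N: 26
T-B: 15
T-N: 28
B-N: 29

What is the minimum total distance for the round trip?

Minimum total distance: 105 miles.

H-J-Y-S-T-B-N-H: 19+22+9+16+15+29+20 = 130
H-J-Y-S-T-N-B-H: 19+22+9+16+28+29+21 = 144
H-J-Y-S-B-T-N-H: 19+22+9+27+15+28+20 = 140
H-J-Y-S-B-N-T-H: 19+22+9+27+29+28+22 = 156
H-J-Y-S-N-T-B-H: 19+22+9+26+28+15+21 = 140
H-J-Y-S-N-B-T-H: 19+22+9+26+29+15+22 = 142
H-J-Y-T-S-B-N-H: 19+22+25+16+27+29+20 = 158
H-J-Y-T-S-N-B-H: 19+22+25+16+26+29+21 = 158
… (352 more)
H-Y-N-T-B-J-S-H: 3+17+28+15+23+13+6 = 105  ← best
The minimum is 105.
One optimal route: H → Y → N → T → B → J → S → H (or its reverse).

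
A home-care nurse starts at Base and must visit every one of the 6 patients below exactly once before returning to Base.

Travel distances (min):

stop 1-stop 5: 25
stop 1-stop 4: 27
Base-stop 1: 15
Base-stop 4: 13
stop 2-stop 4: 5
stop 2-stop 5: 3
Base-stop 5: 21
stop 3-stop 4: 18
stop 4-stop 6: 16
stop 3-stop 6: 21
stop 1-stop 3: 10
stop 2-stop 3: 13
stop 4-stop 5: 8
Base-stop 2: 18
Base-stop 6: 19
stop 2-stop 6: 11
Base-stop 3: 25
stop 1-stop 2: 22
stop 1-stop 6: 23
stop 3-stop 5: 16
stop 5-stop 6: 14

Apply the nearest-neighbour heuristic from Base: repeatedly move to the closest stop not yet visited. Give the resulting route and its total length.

Nearest-neighbour total = 81 min; route Base → stop 4 → stop 2 → stop 5 → stop 6 → stop 3 → stop 1 → Base.

From Base: distances to unvisited — stop 4=13, stop 1=15, stop 2=18, stop 6=19, stop 5=21, stop 3=25. Nearest is stop 4 (13).
From stop 4: distances to unvisited — stop 2=5, stop 5=8, stop 6=16, stop 3=18, stop 1=27. Nearest is stop 2 (5).
From stop 2: distances to unvisited — stop 5=3, stop 6=11, stop 3=13, stop 1=22. Nearest is stop 5 (3).
From stop 5: distances to unvisited — stop 6=14, stop 3=16, stop 1=25. Nearest is stop 6 (14).
From stop 6: distances to unvisited — stop 3=21, stop 1=23. Nearest is stop 3 (21).
From stop 3: distances to unvisited — stop 1=10. Nearest is stop 1 (10).
Return stop 1→Base: 15.
Total = 13 + 5 + 3 + 14 + 21 + 10 + 15 = 81.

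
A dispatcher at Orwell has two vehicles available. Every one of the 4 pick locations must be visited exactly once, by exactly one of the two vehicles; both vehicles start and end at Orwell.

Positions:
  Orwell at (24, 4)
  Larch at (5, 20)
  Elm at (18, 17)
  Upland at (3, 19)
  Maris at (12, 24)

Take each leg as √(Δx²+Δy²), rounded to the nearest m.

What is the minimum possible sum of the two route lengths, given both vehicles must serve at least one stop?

Minimum combined distance: 87 m.

There are 2^3 − 1 = 7 ways to divide the 4 stops into two non-empty groups. For each, the best each vehicle can do is its own shortest tour through its group:
  {Larch} + {Elm, Upland, Maris}: 50 + 59 = 109
  {Elm} + {Larch, Upland, Maris}: 28 + 59 = 87
  {Larch, Elm} + {Upland, Maris}: 52 + 59 = 111
  {Upland} + {Larch, Elm, Maris}: 52 + 56 = 108
  {Larch, Upland} + {Elm, Maris}: 53 + 46 = 99
  {Elm, Upland} + {Larch, Maris}: 55 + 56 = 111
  … (7 splits in total)
Best: vehicle 1 Orwell → Elm → Orwell = 28; vehicle 2 Orwell → Upland → Larch → Maris → Orwell = 59; combined 87.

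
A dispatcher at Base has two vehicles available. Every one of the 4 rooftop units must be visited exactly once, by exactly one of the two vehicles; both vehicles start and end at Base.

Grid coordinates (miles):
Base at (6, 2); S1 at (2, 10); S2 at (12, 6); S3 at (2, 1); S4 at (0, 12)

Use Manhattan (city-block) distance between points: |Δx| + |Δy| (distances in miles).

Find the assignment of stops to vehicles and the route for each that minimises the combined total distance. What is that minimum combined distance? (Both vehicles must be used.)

There are 2^3 − 1 = 7 ways to divide the 4 stops into two non-empty groups. For each, the best each vehicle can do is its own shortest tour through its group:
  {S1} + {S2, S3, S4}: 24 + 46 = 70
  {S2} + {S1, S3, S4}: 20 + 34 = 54
  {S1, S2} + {S3, S4}: 36 + 34 = 70
  {S3} + {S1, S2, S4}: 10 + 44 = 54
  {S1, S3} + {S2, S4}: 26 + 44 = 70
  {S2, S3} + {S1, S4}: 30 + 32 = 62
  … (7 splits in total)
Best: vehicle 1 Base → S2 → Base = 20; vehicle 2 Base → S1 → S4 → S3 → Base = 34; combined 54.

Minimum combined distance: 54 miles.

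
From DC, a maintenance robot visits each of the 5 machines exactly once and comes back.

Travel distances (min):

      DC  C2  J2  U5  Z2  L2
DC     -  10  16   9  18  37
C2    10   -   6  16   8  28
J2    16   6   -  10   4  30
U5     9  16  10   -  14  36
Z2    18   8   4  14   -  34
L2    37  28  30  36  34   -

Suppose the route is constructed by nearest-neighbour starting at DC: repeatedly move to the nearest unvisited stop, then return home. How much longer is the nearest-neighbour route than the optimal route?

DC: U5=9, C2=10, J2=16, Z2=18, L2=37 ⇒ U5
U5: J2=10, Z2=14, C2=16, L2=36 ⇒ J2
J2: Z2=4, C2=6, L2=30 ⇒ Z2
Z2: C2=8, L2=34 ⇒ C2
C2: L2=28 ⇒ L2
NN route DC → U5 → J2 → Z2 → C2 → L2 → DC costs 96.
Optimal: DC → C2 → L2 → J2 → Z2 → U5 → DC costs 95 (by enumerating all 60 distinct tours).
Excess = 96 − 95 = 1.

The nearest-neighbour route is 1 min longer than optimal.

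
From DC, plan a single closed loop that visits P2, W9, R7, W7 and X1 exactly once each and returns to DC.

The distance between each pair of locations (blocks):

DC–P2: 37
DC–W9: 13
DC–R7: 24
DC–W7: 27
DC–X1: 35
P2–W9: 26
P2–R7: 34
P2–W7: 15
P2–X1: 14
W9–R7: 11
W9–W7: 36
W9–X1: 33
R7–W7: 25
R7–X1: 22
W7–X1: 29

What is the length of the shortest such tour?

There are 60 distinct closed tours to check (reversals are equivalent).
DC→P2→W9→R7→W7→X1→DC: 37+26+11+25+29+35 = 163
DC→P2→W9→R7→X1→W7→DC: 37+26+11+22+29+27 = 152
DC→P2→W9→W7→R7→X1→DC: 37+26+36+25+22+35 = 181
DC→P2→W9→W7→X1→R7→DC: 37+26+36+29+22+24 = 174
DC→P2→W9→X1→R7→W7→DC: 37+26+33+22+25+27 = 170
DC→P2→W9→X1→W7→R7→DC: 37+26+33+29+25+24 = 174
DC→P2→R7→W9→W7→X1→DC: 37+34+11+36+29+35 = 182
DC→P2→R7→W9→X1→W7→DC: 37+34+11+33+29+27 = 171
DC→P2→R7→W7→W9→X1→DC: 37+34+25+36+33+35 = 200
DC→P2→R7→W7→X1→W9→DC: 37+34+25+29+33+13 = 171
DC→P2→R7→X1→W9→W7→DC: 37+34+22+33+36+27 = 189
DC→P2→R7→X1→W7→W9→DC: 37+34+22+29+36+13 = 171
DC→P2→W7→W9→R7→X1→DC: 37+15+36+11+22+35 = 156
DC→P2→W7→W9→X1→R7→DC: 37+15+36+33+22+24 = 167
… (46 more)
DC→W9→R7→X1→P2→W7→DC: 13+11+22+14+15+27 = 102  ← best
The minimum is 102.
One optimal route: DC → W9 → R7 → X1 → P2 → W7 → DC (or its reverse).

102 blocks — the shortest possible round trip.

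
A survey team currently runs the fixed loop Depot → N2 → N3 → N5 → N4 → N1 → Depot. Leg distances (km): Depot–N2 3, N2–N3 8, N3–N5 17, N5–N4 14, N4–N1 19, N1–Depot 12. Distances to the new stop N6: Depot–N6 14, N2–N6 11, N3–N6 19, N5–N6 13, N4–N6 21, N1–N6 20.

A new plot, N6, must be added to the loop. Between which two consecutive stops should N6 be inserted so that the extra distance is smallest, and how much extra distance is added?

Insertion cost between consecutive stops i–j is d(i,N6) + d(N6,j) − d(i,j):
  between Depot and N2: 14 + 11 − 3 = 22
  between N2 and N3: 11 + 19 − 8 = 22
  between N3 and N5: 19 + 13 − 17 = 15
  between N5 and N4: 13 + 21 − 14 = 20
  between N4 and N1: 21 + 20 − 19 = 22
  between N1 and Depot: 20 + 14 − 12 = 22
Cheapest insertion is between N3 and N5, adding 15.
New total = 73 + 15 = 88.

+15 km — insert N6 between N3 and N5.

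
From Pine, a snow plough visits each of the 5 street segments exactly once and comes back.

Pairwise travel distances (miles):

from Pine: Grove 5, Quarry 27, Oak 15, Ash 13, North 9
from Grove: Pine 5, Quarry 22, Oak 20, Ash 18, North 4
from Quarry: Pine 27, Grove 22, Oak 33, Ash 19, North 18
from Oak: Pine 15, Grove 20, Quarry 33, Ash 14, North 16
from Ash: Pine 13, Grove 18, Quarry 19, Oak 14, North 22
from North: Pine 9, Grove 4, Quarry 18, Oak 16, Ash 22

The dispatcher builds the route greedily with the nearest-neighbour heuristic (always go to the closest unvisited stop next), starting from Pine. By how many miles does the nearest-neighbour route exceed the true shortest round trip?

10 miles longer than the optimal tour.

From Pine: Grove=5, North=9, Ash=13, Oak=15, Quarry=27 → choose Grove (5).
From Grove: North=4, Ash=18, Oak=20, Quarry=22 → choose North (4).
From North: Oak=16, Quarry=18, Ash=22 → choose Oak (16).
From Oak: Ash=14, Quarry=33 → choose Ash (14).
From Ash: Quarry=19 → choose Quarry (19).
NN route Pine → Grove → North → Oak → Ash → Quarry → Pine costs 85.
Optimal: Pine → Grove → North → Quarry → Ash → Oak → Pine costs 75 (by enumerating all 60 distinct tours).
Excess = 85 − 75 = 10.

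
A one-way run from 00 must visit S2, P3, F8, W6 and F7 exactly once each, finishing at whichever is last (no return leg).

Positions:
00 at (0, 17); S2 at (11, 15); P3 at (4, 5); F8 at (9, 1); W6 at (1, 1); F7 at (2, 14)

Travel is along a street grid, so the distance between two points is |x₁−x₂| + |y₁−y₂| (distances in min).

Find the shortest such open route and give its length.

There are 5! = 120 possible orderings.
00 - S2 - P3 - F8 - W6 - F7: 13+17+9+8+14 = 61
00 - S2 - P3 - F8 - F7 - W6: 13+17+9+20+14 = 73
00 - S2 - P3 - W6 - F8 - F7: 13+17+7+8+20 = 65
00 - S2 - P3 - W6 - F7 - F8: 13+17+7+14+20 = 71
00 - S2 - P3 - F7 - F8 - W6: 13+17+11+20+8 = 69
00 - S2 - P3 - F7 - W6 - F8: 13+17+11+14+8 = 63
00 - S2 - F8 - P3 - W6 - F7: 13+16+9+7+14 = 59
00 - S2 - F8 - P3 - F7 - W6: 13+16+9+11+14 = 63
00 - S2 - F8 - W6 - P3 - F7: 13+16+8+7+11 = 55
00 - S2 - F8 - W6 - F7 - P3: 13+16+8+14+11 = 62
00 - S2 - F8 - F7 - P3 - W6: 13+16+20+11+7 = 67
00 - S2 - F8 - F7 - W6 - P3: 13+16+20+14+7 = 70
00 - S2 - W6 - P3 - F8 - F7: 13+24+7+9+20 = 73
00 - S2 - W6 - P3 - F7 - F8: 13+24+7+11+20 = 75
… (106 more)
00 - F7 - S2 - F8 - W6 - P3: 5+10+16+8+7 = 46  ← best
The minimum is 46.
One shortest path: 00 → F7 → S2 → F8 → W6 → P3.

Minimum one-way distance = 46 min.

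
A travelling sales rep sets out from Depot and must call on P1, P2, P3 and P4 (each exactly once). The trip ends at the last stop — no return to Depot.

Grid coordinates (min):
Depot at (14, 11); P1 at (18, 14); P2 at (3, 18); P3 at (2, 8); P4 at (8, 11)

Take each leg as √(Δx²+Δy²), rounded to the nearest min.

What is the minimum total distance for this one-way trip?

There are 4! = 24 possible orderings.
Depot - P1 - P2 - P3 - P4: 5+16+10+7 = 38
Depot - P1 - P2 - P4 - P3: 5+16+9+7 = 37
Depot - P1 - P3 - P2 - P4: 5+17+10+9 = 41
Depot - P1 - P3 - P4 - P2: 5+17+7+9 = 38
Depot - P1 - P4 - P2 - P3: 5+10+9+10 = 34
Depot - P1 - P4 - P3 - P2: 5+10+7+10 = 32
Depot - P2 - P1 - P3 - P4: 13+16+17+7 = 53
Depot - P2 - P1 - P4 - P3: 13+16+10+7 = 46
Depot - P2 - P3 - P1 - P4: 13+10+17+10 = 50
Depot - P2 - P3 - P4 - P1: 13+10+7+10 = 40
Depot - P2 - P4 - P1 - P3: 13+9+10+17 = 49
Depot - P2 - P4 - P3 - P1: 13+9+7+17 = 46
Depot - P3 - P1 - P2 - P4: 12+17+16+9 = 54
Depot - P3 - P1 - P4 - P2: 12+17+10+9 = 48
… (10 more)
The minimum is 32.
One shortest path: Depot → P1 → P4 → P3 → P2.

Minimum one-way distance = 32 min.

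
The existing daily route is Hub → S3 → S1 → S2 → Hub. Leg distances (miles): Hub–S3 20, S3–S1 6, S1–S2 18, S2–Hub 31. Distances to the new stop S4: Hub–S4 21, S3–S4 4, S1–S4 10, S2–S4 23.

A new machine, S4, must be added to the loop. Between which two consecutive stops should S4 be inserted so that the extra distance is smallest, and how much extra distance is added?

Insertion cost between consecutive stops i–j is d(i,S4) + d(S4,j) − d(i,j):
  between Hub and S3: 21 + 4 − 20 = 5
  between S3 and S1: 4 + 10 − 6 = 8
  between S1 and S2: 10 + 23 − 18 = 15
  between S2 and Hub: 23 + 21 − 31 = 13
Cheapest insertion is between Hub and S3, adding 5.
New total = 75 + 5 = 80.

Minimum extra distance: 5 miles, inserting S4 between Hub and S3.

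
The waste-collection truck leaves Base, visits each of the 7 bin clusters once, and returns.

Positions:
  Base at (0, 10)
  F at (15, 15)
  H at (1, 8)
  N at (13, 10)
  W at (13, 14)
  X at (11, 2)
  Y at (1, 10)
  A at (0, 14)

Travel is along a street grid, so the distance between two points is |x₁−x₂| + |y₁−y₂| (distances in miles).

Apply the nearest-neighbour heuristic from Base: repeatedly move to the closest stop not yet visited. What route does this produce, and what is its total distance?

At Base the remaining stops are Y 1, H 3, A 4, N 13, W 17, X 19, F 20; go to Y.
At Y the remaining stops are H 2, A 5, N 12, W 16, X 18, F 19; go to H.
At H the remaining stops are A 7, N 14, X 16, W 18, F 21; go to A.
At A the remaining stops are W 13, F 16, N 17, X 23; go to W.
At W the remaining stops are F 3, N 4, X 14; go to F.
At F the remaining stops are N 7, X 17; go to N.
At N the remaining stops are X 10; go to X.
Return X→Base: 19.
Total = 1 + 2 + 7 + 13 + 3 + 7 + 10 + 19 = 62.

62 miles along Base → Y → H → A → W → F → N → X → Base.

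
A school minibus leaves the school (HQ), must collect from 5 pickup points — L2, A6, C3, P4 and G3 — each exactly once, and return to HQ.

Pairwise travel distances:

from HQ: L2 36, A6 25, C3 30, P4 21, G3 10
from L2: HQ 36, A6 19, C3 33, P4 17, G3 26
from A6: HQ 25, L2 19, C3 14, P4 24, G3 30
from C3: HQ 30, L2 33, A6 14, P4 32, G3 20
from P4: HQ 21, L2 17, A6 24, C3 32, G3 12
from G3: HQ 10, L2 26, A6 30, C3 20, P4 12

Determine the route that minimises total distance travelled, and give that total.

There are 60 distinct closed tours to check (reversals are equivalent).
HQ → L2 → A6 → C3 → P4 → G3 → HQ: 36+19+14+32+12+10 = 123
HQ → L2 → A6 → C3 → G3 → P4 → HQ: 36+19+14+20+12+21 = 122
HQ → L2 → A6 → P4 → C3 → G3 → HQ: 36+19+24+32+20+10 = 141
HQ → L2 → A6 → P4 → G3 → C3 → HQ: 36+19+24+12+20+30 = 141
HQ → L2 → A6 → G3 → C3 → P4 → HQ: 36+19+30+20+32+21 = 158
HQ → L2 → A6 → G3 → P4 → C3 → HQ: 36+19+30+12+32+30 = 159
HQ → L2 → C3 → A6 → P4 → G3 → HQ: 36+33+14+24+12+10 = 129
HQ → L2 → C3 → A6 → G3 → P4 → HQ: 36+33+14+30+12+21 = 146
HQ → L2 → C3 → P4 → A6 → G3 → HQ: 36+33+32+24+30+10 = 165
HQ → L2 → C3 → P4 → G3 → A6 → HQ: 36+33+32+12+30+25 = 168
HQ → L2 → C3 → G3 → A6 → P4 → HQ: 36+33+20+30+24+21 = 164
HQ → L2 → C3 → G3 → P4 → A6 → HQ: 36+33+20+12+24+25 = 150
HQ → L2 → P4 → A6 → C3 → G3 → HQ: 36+17+24+14+20+10 = 121
HQ → L2 → P4 → A6 → G3 → C3 → HQ: 36+17+24+30+20+30 = 157
… (46 more)
HQ → P4 → L2 → A6 → C3 → G3 → HQ: 21+17+19+14+20+10 = 101  ← best
The minimum is 101.
One optimal route: HQ → P4 → L2 → A6 → C3 → G3 → HQ (or its reverse).

Shortest round trip = 101.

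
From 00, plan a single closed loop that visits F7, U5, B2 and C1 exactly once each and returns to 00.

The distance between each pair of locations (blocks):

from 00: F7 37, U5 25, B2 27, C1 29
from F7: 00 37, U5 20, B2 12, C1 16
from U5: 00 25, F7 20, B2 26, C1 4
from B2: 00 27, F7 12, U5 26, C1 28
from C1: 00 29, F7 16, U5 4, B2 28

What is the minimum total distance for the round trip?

00→F7→U5→B2→C1→00: 37+20+26+28+29 = 140
00→F7→U5→C1→B2→00: 37+20+4+28+27 = 116
00→F7→B2→U5→C1→00: 37+12+26+4+29 = 108
00→F7→B2→C1→U5→00: 37+12+28+4+25 = 106
00→F7→C1→U5→B2→00: 37+16+4+26+27 = 110
00→F7→C1→B2→U5→00: 37+16+28+26+25 = 132
00→U5→F7→B2→C1→00: 25+20+12+28+29 = 114
00→U5→F7→C1→B2→00: 25+20+16+28+27 = 116
00→U5→B2→F7→C1→00: 25+26+12+16+29 = 108
00→U5→C1→F7→B2→00: 25+4+16+12+27 = 84
00→B2→F7→U5→C1→00: 27+12+20+4+29 = 92
00→B2→U5→F7→C1→00: 27+26+20+16+29 = 118
The minimum is 84.
One optimal route: 00 → U5 → C1 → F7 → B2 → 00 (or its reverse).

84 blocks — the shortest possible round trip.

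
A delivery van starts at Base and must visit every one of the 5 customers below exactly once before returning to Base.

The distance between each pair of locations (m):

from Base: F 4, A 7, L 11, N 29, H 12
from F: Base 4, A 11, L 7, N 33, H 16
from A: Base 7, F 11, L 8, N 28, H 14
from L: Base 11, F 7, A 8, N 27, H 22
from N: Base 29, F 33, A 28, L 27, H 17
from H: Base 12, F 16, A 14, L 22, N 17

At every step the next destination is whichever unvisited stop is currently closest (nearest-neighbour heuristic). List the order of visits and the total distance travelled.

At Base the remaining stops are F 4, A 7, L 11, H 12, N 29; go to F.
At F the remaining stops are L 7, A 11, H 16, N 33; go to L.
At L the remaining stops are A 8, H 22, N 27; go to A.
At A the remaining stops are H 14, N 28; go to H.
At H the remaining stops are N 17; go to N.
Return N→Base: 29.
Total = 4 + 7 + 8 + 14 + 17 + 29 = 79.

Nearest-neighbour total = 79 m; route Base → F → L → A → H → N → Base.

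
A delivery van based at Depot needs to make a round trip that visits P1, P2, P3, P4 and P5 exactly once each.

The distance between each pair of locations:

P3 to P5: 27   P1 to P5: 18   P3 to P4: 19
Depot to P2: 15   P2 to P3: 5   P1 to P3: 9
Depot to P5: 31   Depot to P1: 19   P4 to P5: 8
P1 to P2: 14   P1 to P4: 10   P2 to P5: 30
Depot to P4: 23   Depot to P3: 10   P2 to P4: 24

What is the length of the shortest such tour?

Minimum total distance: 78.

With 5 stops there are 5!/2 = 60 distinct round trips (a route and its reverse cost the same).
Depot - P1 - P2 - P3 - P4 - P5 - Depot: 19+14+5+19+8+31 = 96
Depot - P1 - P2 - P3 - P5 - P4 - Depot: 19+14+5+27+8+23 = 96
Depot - P1 - P2 - P4 - P3 - P5 - Depot: 19+14+24+19+27+31 = 134
Depot - P1 - P2 - P4 - P5 - P3 - Depot: 19+14+24+8+27+10 = 102
Depot - P1 - P2 - P5 - P3 - P4 - Depot: 19+14+30+27+19+23 = 132
Depot - P1 - P2 - P5 - P4 - P3 - Depot: 19+14+30+8+19+10 = 100
Depot - P1 - P3 - P2 - P4 - P5 - Depot: 19+9+5+24+8+31 = 96
Depot - P1 - P3 - P2 - P5 - P4 - Depot: 19+9+5+30+8+23 = 94
Depot - P1 - P3 - P4 - P2 - P5 - Depot: 19+9+19+24+30+31 = 132
Depot - P1 - P3 - P4 - P5 - P2 - Depot: 19+9+19+8+30+15 = 100
Depot - P1 - P3 - P5 - P2 - P4 - Depot: 19+9+27+30+24+23 = 132
Depot - P1 - P3 - P5 - P4 - P2 - Depot: 19+9+27+8+24+15 = 102
Depot - P1 - P4 - P2 - P3 - P5 - Depot: 19+10+24+5+27+31 = 116
Depot - P1 - P4 - P2 - P5 - P3 - Depot: 19+10+24+30+27+10 = 120
… (46 more)
Depot - P2 - P3 - P1 - P4 - P5 - Depot: 15+5+9+10+8+31 = 78  ← best
The minimum is 78.
One optimal route: Depot → P2 → P3 → P1 → P4 → P5 → Depot (or its reverse).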